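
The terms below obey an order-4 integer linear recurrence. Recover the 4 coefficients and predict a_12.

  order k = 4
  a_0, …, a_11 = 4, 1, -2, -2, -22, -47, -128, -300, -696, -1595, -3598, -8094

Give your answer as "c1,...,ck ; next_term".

2,2,-2,-3 ; -18106

  a_4 = 2·-2 + 2·-2 + -2·1 + -3·4 = -22
  a_5 = 2·-22 + 2·-2 + -2·-2 + -3·1 = -47
  a_6 = 2·-47 + 2·-22 + -2·-2 + -3·-2 = -128
  a_7 = 2·-128 + 2·-47 + -2·-22 + -3·-2 = -300
  a_8 = 2·-300 + 2·-128 + -2·-47 + -3·-22 = -696
  a_9 = 2·-696 + 2·-300 + -2·-128 + -3·-47 = -1595
  a_10 = 2·-1595 + 2·-696 + -2·-300 + -3·-128 = -3598
  a_11 = 2·-3598 + 2·-1595 + -2·-696 + -3·-300 = -8094
  a_12 = 2·-8094 + 2·-3598 + -2·-1595 + -3·-696 = -18106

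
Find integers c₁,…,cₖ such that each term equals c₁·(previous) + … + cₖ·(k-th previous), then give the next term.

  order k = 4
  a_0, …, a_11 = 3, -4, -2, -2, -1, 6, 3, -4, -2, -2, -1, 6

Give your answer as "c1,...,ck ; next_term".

0,-1,0,-1 ; 3

  a_4 = 0·-2 + -1·-2 + 0·-4 + -1·3 = -1
  a_5 = 0·-1 + -1·-2 + 0·-2 + -1·-4 = 6
  a_6 = 0·6 + -1·-1 + 0·-2 + -1·-2 = 3
  a_7 = 0·3 + -1·6 + 0·-1 + -1·-2 = -4
  a_8 = 0·-4 + -1·3 + 0·6 + -1·-1 = -2
  a_9 = 0·-2 + -1·-4 + 0·3 + -1·6 = -2
  a_10 = 0·-2 + -1·-2 + 0·-4 + -1·3 = -1
  a_11 = 0·-1 + -1·-2 + 0·-2 + -1·-4 = 6
  a_12 = 0·6 + -1·-1 + 0·-2 + -1·-2 = 3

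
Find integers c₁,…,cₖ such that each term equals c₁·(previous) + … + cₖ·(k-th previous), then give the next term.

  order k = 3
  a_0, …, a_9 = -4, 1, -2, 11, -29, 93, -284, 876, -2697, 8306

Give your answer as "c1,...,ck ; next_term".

  a_3 = -2·-2 + 3·1 + -1·-4 = 11
  a_4 = -2·11 + 3·-2 + -1·1 = -29
  a_5 = -2·-29 + 3·11 + -1·-2 = 93
  a_6 = -2·93 + 3·-29 + -1·11 = -284
  a_7 = -2·-284 + 3·93 + -1·-29 = 876
  a_8 = -2·876 + 3·-284 + -1·93 = -2697
  a_9 = -2·-2697 + 3·876 + -1·-284 = 8306
  a_10 = -2·8306 + 3·-2697 + -1·876 = -25579

-2,3,-1 ; -25579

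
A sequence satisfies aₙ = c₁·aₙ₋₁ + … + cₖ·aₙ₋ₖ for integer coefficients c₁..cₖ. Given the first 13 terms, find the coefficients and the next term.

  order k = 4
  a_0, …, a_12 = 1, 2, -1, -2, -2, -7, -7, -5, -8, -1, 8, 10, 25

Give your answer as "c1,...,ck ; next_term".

  a_4 = 1·-2 + 0·-1 + 1·2 + -2·1 = -2
  a_5 = 1·-2 + 0·-2 + 1·-1 + -2·2 = -7
  a_6 = 1·-7 + 0·-2 + 1·-2 + -2·-1 = -7
  a_7 = 1·-7 + 0·-7 + 1·-2 + -2·-2 = -5
  a_8 = 1·-5 + 0·-7 + 1·-7 + -2·-2 = -8
  a_9 = 1·-8 + 0·-5 + 1·-7 + -2·-7 = -1
  a_10 = 1·-1 + 0·-8 + 1·-5 + -2·-7 = 8
  a_11 = 1·8 + 0·-1 + 1·-8 + -2·-5 = 10
  a_12 = 1·10 + 0·8 + 1·-1 + -2·-8 = 25
  a_13 = 1·25 + 0·10 + 1·8 + -2·-1 = 35

1,0,1,-2 ; 35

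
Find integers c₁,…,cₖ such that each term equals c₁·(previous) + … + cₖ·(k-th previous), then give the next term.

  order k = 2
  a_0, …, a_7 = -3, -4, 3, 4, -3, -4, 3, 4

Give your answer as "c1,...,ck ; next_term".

  a_2 = 0·-4 + -1·-3 = 3
  a_3 = 0·3 + -1·-4 = 4
  a_4 = 0·4 + -1·3 = -3
  a_5 = 0·-3 + -1·4 = -4
  a_6 = 0·-4 + -1·-3 = 3
  a_7 = 0·3 + -1·-4 = 4
  a_8 = 0·4 + -1·3 = -3

0,-1 ; -3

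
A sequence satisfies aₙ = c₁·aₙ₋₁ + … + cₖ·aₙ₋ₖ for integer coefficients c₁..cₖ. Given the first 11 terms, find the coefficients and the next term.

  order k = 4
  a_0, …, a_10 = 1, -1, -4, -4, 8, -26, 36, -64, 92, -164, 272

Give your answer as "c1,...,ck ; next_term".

  a_4 = -2·-4 + 0·-4 + 2·-1 + 2·1 = 8
  a_5 = -2·8 + 0·-4 + 2·-4 + 2·-1 = -26
  a_6 = -2·-26 + 0·8 + 2·-4 + 2·-4 = 36
  a_7 = -2·36 + 0·-26 + 2·8 + 2·-4 = -64
  a_8 = -2·-64 + 0·36 + 2·-26 + 2·8 = 92
  a_9 = -2·92 + 0·-64 + 2·36 + 2·-26 = -164
  a_10 = -2·-164 + 0·92 + 2·-64 + 2·36 = 272
  a_11 = -2·272 + 0·-164 + 2·92 + 2·-64 = -488

-2,0,2,2 ; -488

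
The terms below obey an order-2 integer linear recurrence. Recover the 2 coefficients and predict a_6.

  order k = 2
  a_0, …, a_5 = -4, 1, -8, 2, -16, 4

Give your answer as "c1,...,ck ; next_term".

  a_2 = 0·1 + 2·-4 = -8
  a_3 = 0·-8 + 2·1 = 2
  a_4 = 0·2 + 2·-8 = -16
  a_5 = 0·-16 + 2·2 = 4
  a_6 = 0·4 + 2·-16 = -32

0,2 ; -32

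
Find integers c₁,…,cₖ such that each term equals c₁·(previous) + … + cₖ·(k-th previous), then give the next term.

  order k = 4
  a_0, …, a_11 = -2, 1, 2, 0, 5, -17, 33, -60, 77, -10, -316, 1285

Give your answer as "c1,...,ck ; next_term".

-3,-2,1,-4 ; -3541

  a_4 = -3·0 + -2·2 + 1·1 + -4·-2 = 5
  a_5 = -3·5 + -2·0 + 1·2 + -4·1 = -17
  a_6 = -3·-17 + -2·5 + 1·0 + -4·2 = 33
  a_7 = -3·33 + -2·-17 + 1·5 + -4·0 = -60
  a_8 = -3·-60 + -2·33 + 1·-17 + -4·5 = 77
  a_9 = -3·77 + -2·-60 + 1·33 + -4·-17 = -10
  a_10 = -3·-10 + -2·77 + 1·-60 + -4·33 = -316
  a_11 = -3·-316 + -2·-10 + 1·77 + -4·-60 = 1285
  a_12 = -3·1285 + -2·-316 + 1·-10 + -4·77 = -3541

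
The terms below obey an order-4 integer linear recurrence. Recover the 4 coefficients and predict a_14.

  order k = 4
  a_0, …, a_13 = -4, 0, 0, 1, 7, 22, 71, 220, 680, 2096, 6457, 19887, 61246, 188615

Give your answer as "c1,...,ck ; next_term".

3,1,-2,-1 ; 580860

  a_4 = 3·1 + 1·0 + -2·0 + -1·-4 = 7
  a_5 = 3·7 + 1·1 + -2·0 + -1·0 = 22
  a_6 = 3·22 + 1·7 + -2·1 + -1·0 = 71
  a_7 = 3·71 + 1·22 + -2·7 + -1·1 = 220
  a_8 = 3·220 + 1·71 + -2·22 + -1·7 = 680
  a_9 = 3·680 + 1·220 + -2·71 + -1·22 = 2096
  a_10 = 3·2096 + 1·680 + -2·220 + -1·71 = 6457
  a_11 = 3·6457 + 1·2096 + -2·680 + -1·220 = 19887
  a_12 = 3·19887 + 1·6457 + -2·2096 + -1·680 = 61246
  a_13 = 3·61246 + 1·19887 + -2·6457 + -1·2096 = 188615
  a_14 = 3·188615 + 1·61246 + -2·19887 + -1·6457 = 580860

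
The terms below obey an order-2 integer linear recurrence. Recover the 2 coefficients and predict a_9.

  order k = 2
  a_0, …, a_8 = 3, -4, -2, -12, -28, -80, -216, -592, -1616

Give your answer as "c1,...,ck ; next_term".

  a_2 = 2·-4 + 2·3 = -2
  a_3 = 2·-2 + 2·-4 = -12
  a_4 = 2·-12 + 2·-2 = -28
  a_5 = 2·-28 + 2·-12 = -80
  a_6 = 2·-80 + 2·-28 = -216
  a_7 = 2·-216 + 2·-80 = -592
  a_8 = 2·-592 + 2·-216 = -1616
  a_9 = 2·-1616 + 2·-592 = -4416

2,2 ; -4416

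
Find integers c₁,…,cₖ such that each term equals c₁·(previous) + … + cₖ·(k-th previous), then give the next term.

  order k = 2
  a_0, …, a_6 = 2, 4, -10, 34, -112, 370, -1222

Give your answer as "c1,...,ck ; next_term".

-3,1 ; 4036

  a_2 = -3·4 + 1·2 = -10
  a_3 = -3·-10 + 1·4 = 34
  a_4 = -3·34 + 1·-10 = -112
  a_5 = -3·-112 + 1·34 = 370
  a_6 = -3·370 + 1·-112 = -1222
  a_7 = -3·-1222 + 1·370 = 4036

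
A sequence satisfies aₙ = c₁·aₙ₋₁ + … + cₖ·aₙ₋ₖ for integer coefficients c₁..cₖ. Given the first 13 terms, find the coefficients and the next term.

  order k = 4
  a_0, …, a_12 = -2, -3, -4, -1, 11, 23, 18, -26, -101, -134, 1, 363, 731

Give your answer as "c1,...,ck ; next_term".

  a_4 = 1·-1 + -1·-4 + -2·-3 + -1·-2 = 11
  a_5 = 1·11 + -1·-1 + -2·-4 + -1·-3 = 23
  a_6 = 1·23 + -1·11 + -2·-1 + -1·-4 = 18
  a_7 = 1·18 + -1·23 + -2·11 + -1·-1 = -26
  a_8 = 1·-26 + -1·18 + -2·23 + -1·11 = -101
  a_9 = 1·-101 + -1·-26 + -2·18 + -1·23 = -134
  a_10 = 1·-134 + -1·-101 + -2·-26 + -1·18 = 1
  a_11 = 1·1 + -1·-134 + -2·-101 + -1·-26 = 363
  a_12 = 1·363 + -1·1 + -2·-134 + -1·-101 = 731
  a_13 = 1·731 + -1·363 + -2·1 + -1·-134 = 500

1,-1,-2,-1 ; 500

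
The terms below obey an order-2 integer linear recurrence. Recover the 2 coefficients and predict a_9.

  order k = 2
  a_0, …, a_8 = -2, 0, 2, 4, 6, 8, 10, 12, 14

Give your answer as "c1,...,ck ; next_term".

  a_2 = 2·0 + -1·-2 = 2
  a_3 = 2·2 + -1·0 = 4
  a_4 = 2·4 + -1·2 = 6
  a_5 = 2·6 + -1·4 = 8
  a_6 = 2·8 + -1·6 = 10
  a_7 = 2·10 + -1·8 = 12
  a_8 = 2·12 + -1·10 = 14
  a_9 = 2·14 + -1·12 = 16

2,-1 ; 16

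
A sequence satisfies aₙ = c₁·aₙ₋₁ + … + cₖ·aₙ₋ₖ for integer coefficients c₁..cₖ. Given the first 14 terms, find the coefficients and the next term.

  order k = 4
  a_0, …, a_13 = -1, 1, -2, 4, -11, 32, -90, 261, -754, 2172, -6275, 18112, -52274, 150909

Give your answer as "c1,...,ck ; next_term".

  a_4 = -2·4 + 2·-2 + -3·1 + -4·-1 = -11
  a_5 = -2·-11 + 2·4 + -3·-2 + -4·1 = 32
  a_6 = -2·32 + 2·-11 + -3·4 + -4·-2 = -90
  a_7 = -2·-90 + 2·32 + -3·-11 + -4·4 = 261
  a_8 = -2·261 + 2·-90 + -3·32 + -4·-11 = -754
  a_9 = -2·-754 + 2·261 + -3·-90 + -4·32 = 2172
  a_10 = -2·2172 + 2·-754 + -3·261 + -4·-90 = -6275
  a_11 = -2·-6275 + 2·2172 + -3·-754 + -4·261 = 18112
  a_12 = -2·18112 + 2·-6275 + -3·2172 + -4·-754 = -52274
  a_13 = -2·-52274 + 2·18112 + -3·-6275 + -4·2172 = 150909
  a_14 = -2·150909 + 2·-52274 + -3·18112 + -4·-6275 = -435602

-2,2,-3,-4 ; -435602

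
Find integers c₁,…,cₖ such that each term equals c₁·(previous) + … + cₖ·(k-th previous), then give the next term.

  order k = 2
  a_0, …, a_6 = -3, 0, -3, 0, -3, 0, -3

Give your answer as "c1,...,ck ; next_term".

0,1 ; 0

  a_2 = 0·0 + 1·-3 = -3
  a_3 = 0·-3 + 1·0 = 0
  a_4 = 0·0 + 1·-3 = -3
  a_5 = 0·-3 + 1·0 = 0
  a_6 = 0·0 + 1·-3 = -3
  a_7 = 0·-3 + 1·0 = 0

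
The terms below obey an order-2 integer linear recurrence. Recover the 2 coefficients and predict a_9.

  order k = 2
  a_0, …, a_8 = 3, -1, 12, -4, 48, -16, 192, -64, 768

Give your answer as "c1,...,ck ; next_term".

  a_2 = 0·-1 + 4·3 = 12
  a_3 = 0·12 + 4·-1 = -4
  a_4 = 0·-4 + 4·12 = 48
  a_5 = 0·48 + 4·-4 = -16
  a_6 = 0·-16 + 4·48 = 192
  a_7 = 0·192 + 4·-16 = -64
  a_8 = 0·-64 + 4·192 = 768
  a_9 = 0·768 + 4·-64 = -256

0,4 ; -256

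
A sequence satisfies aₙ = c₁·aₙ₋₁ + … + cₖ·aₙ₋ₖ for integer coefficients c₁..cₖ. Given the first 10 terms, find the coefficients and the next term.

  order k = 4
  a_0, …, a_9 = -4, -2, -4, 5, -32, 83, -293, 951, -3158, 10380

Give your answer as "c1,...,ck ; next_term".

-2,3,-3,4 ; -34259

  a_4 = -2·5 + 3·-4 + -3·-2 + 4·-4 = -32
  a_5 = -2·-32 + 3·5 + -3·-4 + 4·-2 = 83
  a_6 = -2·83 + 3·-32 + -3·5 + 4·-4 = -293
  a_7 = -2·-293 + 3·83 + -3·-32 + 4·5 = 951
  a_8 = -2·951 + 3·-293 + -3·83 + 4·-32 = -3158
  a_9 = -2·-3158 + 3·951 + -3·-293 + 4·83 = 10380
  a_10 = -2·10380 + 3·-3158 + -3·951 + 4·-293 = -34259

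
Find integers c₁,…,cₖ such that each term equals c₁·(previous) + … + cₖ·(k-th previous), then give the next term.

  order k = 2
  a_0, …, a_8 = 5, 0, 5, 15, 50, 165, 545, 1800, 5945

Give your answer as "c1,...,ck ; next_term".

  a_2 = 3·0 + 1·5 = 5
  a_3 = 3·5 + 1·0 = 15
  a_4 = 3·15 + 1·5 = 50
  a_5 = 3·50 + 1·15 = 165
  a_6 = 3·165 + 1·50 = 545
  a_7 = 3·545 + 1·165 = 1800
  a_8 = 3·1800 + 1·545 = 5945
  a_9 = 3·5945 + 1·1800 = 19635

3,1 ; 19635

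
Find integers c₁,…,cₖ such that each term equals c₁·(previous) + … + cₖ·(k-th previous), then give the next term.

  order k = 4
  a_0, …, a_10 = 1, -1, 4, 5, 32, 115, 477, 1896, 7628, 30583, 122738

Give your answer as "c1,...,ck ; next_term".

  a_4 = 3·5 + 4·4 + 0·-1 + 1·1 = 32
  a_5 = 3·32 + 4·5 + 0·4 + 1·-1 = 115
  a_6 = 3·115 + 4·32 + 0·5 + 1·4 = 477
  a_7 = 3·477 + 4·115 + 0·32 + 1·5 = 1896
  a_8 = 3·1896 + 4·477 + 0·115 + 1·32 = 7628
  a_9 = 3·7628 + 4·1896 + 0·477 + 1·115 = 30583
  a_10 = 3·30583 + 4·7628 + 0·1896 + 1·477 = 122738
  a_11 = 3·122738 + 4·30583 + 0·7628 + 1·1896 = 492442

3,4,0,1 ; 492442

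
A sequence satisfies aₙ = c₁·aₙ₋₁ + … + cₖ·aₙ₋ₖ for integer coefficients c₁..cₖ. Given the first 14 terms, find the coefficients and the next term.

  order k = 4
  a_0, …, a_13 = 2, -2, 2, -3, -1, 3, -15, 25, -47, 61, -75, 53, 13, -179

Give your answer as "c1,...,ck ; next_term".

-1,2,2,-2 ; 461

  a_4 = -1·-3 + 2·2 + 2·-2 + -2·2 = -1
  a_5 = -1·-1 + 2·-3 + 2·2 + -2·-2 = 3
  a_6 = -1·3 + 2·-1 + 2·-3 + -2·2 = -15
  a_7 = -1·-15 + 2·3 + 2·-1 + -2·-3 = 25
  a_8 = -1·25 + 2·-15 + 2·3 + -2·-1 = -47
  a_9 = -1·-47 + 2·25 + 2·-15 + -2·3 = 61
  a_10 = -1·61 + 2·-47 + 2·25 + -2·-15 = -75
  a_11 = -1·-75 + 2·61 + 2·-47 + -2·25 = 53
  a_12 = -1·53 + 2·-75 + 2·61 + -2·-47 = 13
  a_13 = -1·13 + 2·53 + 2·-75 + -2·61 = -179
  a_14 = -1·-179 + 2·13 + 2·53 + -2·-75 = 461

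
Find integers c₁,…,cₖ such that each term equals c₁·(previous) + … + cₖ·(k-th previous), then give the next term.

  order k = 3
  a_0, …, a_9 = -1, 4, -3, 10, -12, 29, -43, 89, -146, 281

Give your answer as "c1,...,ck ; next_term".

  a_3 = -1·-3 + 2·4 + 1·-1 = 10
  a_4 = -1·10 + 2·-3 + 1·4 = -12
  a_5 = -1·-12 + 2·10 + 1·-3 = 29
  a_6 = -1·29 + 2·-12 + 1·10 = -43
  a_7 = -1·-43 + 2·29 + 1·-12 = 89
  a_8 = -1·89 + 2·-43 + 1·29 = -146
  a_9 = -1·-146 + 2·89 + 1·-43 = 281
  a_10 = -1·281 + 2·-146 + 1·89 = -484

-1,2,1 ; -484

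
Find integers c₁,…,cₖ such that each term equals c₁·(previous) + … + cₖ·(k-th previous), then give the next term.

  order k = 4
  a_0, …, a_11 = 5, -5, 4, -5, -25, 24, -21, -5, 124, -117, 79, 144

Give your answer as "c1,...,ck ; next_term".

0,0,1,-4 ; -613

  a_4 = 0·-5 + 0·4 + 1·-5 + -4·5 = -25
  a_5 = 0·-25 + 0·-5 + 1·4 + -4·-5 = 24
  a_6 = 0·24 + 0·-25 + 1·-5 + -4·4 = -21
  a_7 = 0·-21 + 0·24 + 1·-25 + -4·-5 = -5
  a_8 = 0·-5 + 0·-21 + 1·24 + -4·-25 = 124
  a_9 = 0·124 + 0·-5 + 1·-21 + -4·24 = -117
  a_10 = 0·-117 + 0·124 + 1·-5 + -4·-21 = 79
  a_11 = 0·79 + 0·-117 + 1·124 + -4·-5 = 144
  a_12 = 0·144 + 0·79 + 1·-117 + -4·124 = -613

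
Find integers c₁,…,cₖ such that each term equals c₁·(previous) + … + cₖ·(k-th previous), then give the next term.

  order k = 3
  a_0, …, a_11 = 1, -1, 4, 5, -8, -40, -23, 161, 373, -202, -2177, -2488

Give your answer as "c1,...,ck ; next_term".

1,-4,-3 ; 6826

  a_3 = 1·4 + -4·-1 + -3·1 = 5
  a_4 = 1·5 + -4·4 + -3·-1 = -8
  a_5 = 1·-8 + -4·5 + -3·4 = -40
  a_6 = 1·-40 + -4·-8 + -3·5 = -23
  a_7 = 1·-23 + -4·-40 + -3·-8 = 161
  a_8 = 1·161 + -4·-23 + -3·-40 = 373
  a_9 = 1·373 + -4·161 + -3·-23 = -202
  a_10 = 1·-202 + -4·373 + -3·161 = -2177
  a_11 = 1·-2177 + -4·-202 + -3·373 = -2488
  a_12 = 1·-2488 + -4·-2177 + -3·-202 = 6826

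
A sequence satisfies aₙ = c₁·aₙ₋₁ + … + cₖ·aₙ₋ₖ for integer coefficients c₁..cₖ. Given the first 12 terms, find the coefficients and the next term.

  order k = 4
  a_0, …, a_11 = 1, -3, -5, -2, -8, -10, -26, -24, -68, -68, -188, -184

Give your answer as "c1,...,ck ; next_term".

  a_4 = 0·-2 + 2·-5 + 0·-3 + 2·1 = -8
  a_5 = 0·-8 + 2·-2 + 0·-5 + 2·-3 = -10
  a_6 = 0·-10 + 2·-8 + 0·-2 + 2·-5 = -26
  a_7 = 0·-26 + 2·-10 + 0·-8 + 2·-2 = -24
  a_8 = 0·-24 + 2·-26 + 0·-10 + 2·-8 = -68
  a_9 = 0·-68 + 2·-24 + 0·-26 + 2·-10 = -68
  a_10 = 0·-68 + 2·-68 + 0·-24 + 2·-26 = -188
  a_11 = 0·-188 + 2·-68 + 0·-68 + 2·-24 = -184
  a_12 = 0·-184 + 2·-188 + 0·-68 + 2·-68 = -512

0,2,0,2 ; -512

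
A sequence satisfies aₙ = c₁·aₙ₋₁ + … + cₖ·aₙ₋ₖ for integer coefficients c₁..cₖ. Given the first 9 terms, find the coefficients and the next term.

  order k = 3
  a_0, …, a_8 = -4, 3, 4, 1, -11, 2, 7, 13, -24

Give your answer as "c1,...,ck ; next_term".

-1,-1,-2 ; -3

  a_3 = -1·4 + -1·3 + -2·-4 = 1
  a_4 = -1·1 + -1·4 + -2·3 = -11
  a_5 = -1·-11 + -1·1 + -2·4 = 2
  a_6 = -1·2 + -1·-11 + -2·1 = 7
  a_7 = -1·7 + -1·2 + -2·-11 = 13
  a_8 = -1·13 + -1·7 + -2·2 = -24
  a_9 = -1·-24 + -1·13 + -2·7 = -3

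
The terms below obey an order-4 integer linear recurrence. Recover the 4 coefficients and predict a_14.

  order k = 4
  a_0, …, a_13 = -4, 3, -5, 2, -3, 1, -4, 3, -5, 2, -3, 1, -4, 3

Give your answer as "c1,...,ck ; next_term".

-1,0,1,1 ; -5

  a_4 = -1·2 + 0·-5 + 1·3 + 1·-4 = -3
  a_5 = -1·-3 + 0·2 + 1·-5 + 1·3 = 1
  a_6 = -1·1 + 0·-3 + 1·2 + 1·-5 = -4
  a_7 = -1·-4 + 0·1 + 1·-3 + 1·2 = 3
  a_8 = -1·3 + 0·-4 + 1·1 + 1·-3 = -5
  a_9 = -1·-5 + 0·3 + 1·-4 + 1·1 = 2
  a_10 = -1·2 + 0·-5 + 1·3 + 1·-4 = -3
  a_11 = -1·-3 + 0·2 + 1·-5 + 1·3 = 1
  a_12 = -1·1 + 0·-3 + 1·2 + 1·-5 = -4
  a_13 = -1·-4 + 0·1 + 1·-3 + 1·2 = 3
  a_14 = -1·3 + 0·-4 + 1·1 + 1·-3 = -5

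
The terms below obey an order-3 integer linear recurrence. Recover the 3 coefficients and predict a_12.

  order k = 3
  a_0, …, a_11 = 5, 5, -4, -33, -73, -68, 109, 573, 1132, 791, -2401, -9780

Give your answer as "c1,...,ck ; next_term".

  a_3 = 2·-4 + -2·5 + -3·5 = -33
  a_4 = 2·-33 + -2·-4 + -3·5 = -73
  a_5 = 2·-73 + -2·-33 + -3·-4 = -68
  a_6 = 2·-68 + -2·-73 + -3·-33 = 109
  a_7 = 2·109 + -2·-68 + -3·-73 = 573
  a_8 = 2·573 + -2·109 + -3·-68 = 1132
  a_9 = 2·1132 + -2·573 + -3·109 = 791
  a_10 = 2·791 + -2·1132 + -3·573 = -2401
  a_11 = 2·-2401 + -2·791 + -3·1132 = -9780
  a_12 = 2·-9780 + -2·-2401 + -3·791 = -17131

2,-2,-3 ; -17131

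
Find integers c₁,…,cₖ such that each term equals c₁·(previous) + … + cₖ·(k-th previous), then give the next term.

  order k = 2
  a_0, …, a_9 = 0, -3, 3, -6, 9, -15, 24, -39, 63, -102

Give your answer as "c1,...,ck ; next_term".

-1,1 ; 165

  a_2 = -1·-3 + 1·0 = 3
  a_3 = -1·3 + 1·-3 = -6
  a_4 = -1·-6 + 1·3 = 9
  a_5 = -1·9 + 1·-6 = -15
  a_6 = -1·-15 + 1·9 = 24
  a_7 = -1·24 + 1·-15 = -39
  a_8 = -1·-39 + 1·24 = 63
  a_9 = -1·63 + 1·-39 = -102
  a_10 = -1·-102 + 1·63 = 165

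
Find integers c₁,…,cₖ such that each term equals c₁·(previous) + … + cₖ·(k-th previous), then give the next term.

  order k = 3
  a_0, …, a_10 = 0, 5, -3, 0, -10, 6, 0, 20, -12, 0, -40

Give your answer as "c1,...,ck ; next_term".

0,0,-2 ; 24

  a_3 = 0·-3 + 0·5 + -2·0 = 0
  a_4 = 0·0 + 0·-3 + -2·5 = -10
  a_5 = 0·-10 + 0·0 + -2·-3 = 6
  a_6 = 0·6 + 0·-10 + -2·0 = 0
  a_7 = 0·0 + 0·6 + -2·-10 = 20
  a_8 = 0·20 + 0·0 + -2·6 = -12
  a_9 = 0·-12 + 0·20 + -2·0 = 0
  a_10 = 0·0 + 0·-12 + -2·20 = -40
  a_11 = 0·-40 + 0·0 + -2·-12 = 24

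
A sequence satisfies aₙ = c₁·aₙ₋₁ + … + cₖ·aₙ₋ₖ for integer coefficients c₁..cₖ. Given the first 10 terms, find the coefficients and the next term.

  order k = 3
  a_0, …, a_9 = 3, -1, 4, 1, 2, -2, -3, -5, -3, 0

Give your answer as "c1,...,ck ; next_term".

1,0,-1 ; 5

  a_3 = 1·4 + 0·-1 + -1·3 = 1
  a_4 = 1·1 + 0·4 + -1·-1 = 2
  a_5 = 1·2 + 0·1 + -1·4 = -2
  a_6 = 1·-2 + 0·2 + -1·1 = -3
  a_7 = 1·-3 + 0·-2 + -1·2 = -5
  a_8 = 1·-5 + 0·-3 + -1·-2 = -3
  a_9 = 1·-3 + 0·-5 + -1·-3 = 0
  a_10 = 1·0 + 0·-3 + -1·-5 = 5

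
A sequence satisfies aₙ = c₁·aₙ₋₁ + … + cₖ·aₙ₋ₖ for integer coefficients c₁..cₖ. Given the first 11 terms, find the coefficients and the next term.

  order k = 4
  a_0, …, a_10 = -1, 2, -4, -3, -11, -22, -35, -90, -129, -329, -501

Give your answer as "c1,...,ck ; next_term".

  a_4 = 0·-3 + 4·-4 + 1·2 + -3·-1 = -11
  a_5 = 0·-11 + 4·-3 + 1·-4 + -3·2 = -22
  a_6 = 0·-22 + 4·-11 + 1·-3 + -3·-4 = -35
  a_7 = 0·-35 + 4·-22 + 1·-11 + -3·-3 = -90
  a_8 = 0·-90 + 4·-35 + 1·-22 + -3·-11 = -129
  a_9 = 0·-129 + 4·-90 + 1·-35 + -3·-22 = -329
  a_10 = 0·-329 + 4·-129 + 1·-90 + -3·-35 = -501
  a_11 = 0·-501 + 4·-329 + 1·-129 + -3·-90 = -1175

0,4,1,-3 ; -1175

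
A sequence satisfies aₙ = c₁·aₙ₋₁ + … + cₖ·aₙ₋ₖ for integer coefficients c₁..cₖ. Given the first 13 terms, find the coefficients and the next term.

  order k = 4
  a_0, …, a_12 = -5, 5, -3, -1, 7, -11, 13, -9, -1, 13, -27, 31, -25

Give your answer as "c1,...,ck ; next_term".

0,1,0,-2 ; 5

  a_4 = 0·-1 + 1·-3 + 0·5 + -2·-5 = 7
  a_5 = 0·7 + 1·-1 + 0·-3 + -2·5 = -11
  a_6 = 0·-11 + 1·7 + 0·-1 + -2·-3 = 13
  a_7 = 0·13 + 1·-11 + 0·7 + -2·-1 = -9
  a_8 = 0·-9 + 1·13 + 0·-11 + -2·7 = -1
  a_9 = 0·-1 + 1·-9 + 0·13 + -2·-11 = 13
  a_10 = 0·13 + 1·-1 + 0·-9 + -2·13 = -27
  a_11 = 0·-27 + 1·13 + 0·-1 + -2·-9 = 31
  a_12 = 0·31 + 1·-27 + 0·13 + -2·-1 = -25
  a_13 = 0·-25 + 1·31 + 0·-27 + -2·13 = 5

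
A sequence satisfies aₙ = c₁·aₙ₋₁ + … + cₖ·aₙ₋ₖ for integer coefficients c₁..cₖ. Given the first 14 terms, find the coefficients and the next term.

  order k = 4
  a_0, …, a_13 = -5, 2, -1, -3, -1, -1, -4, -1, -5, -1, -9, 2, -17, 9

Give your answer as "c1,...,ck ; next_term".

-1,1,1,1 ; -33

  a_4 = -1·-3 + 1·-1 + 1·2 + 1·-5 = -1
  a_5 = -1·-1 + 1·-3 + 1·-1 + 1·2 = -1
  a_6 = -1·-1 + 1·-1 + 1·-3 + 1·-1 = -4
  a_7 = -1·-4 + 1·-1 + 1·-1 + 1·-3 = -1
  a_8 = -1·-1 + 1·-4 + 1·-1 + 1·-1 = -5
  a_9 = -1·-5 + 1·-1 + 1·-4 + 1·-1 = -1
  a_10 = -1·-1 + 1·-5 + 1·-1 + 1·-4 = -9
  a_11 = -1·-9 + 1·-1 + 1·-5 + 1·-1 = 2
  a_12 = -1·2 + 1·-9 + 1·-1 + 1·-5 = -17
  a_13 = -1·-17 + 1·2 + 1·-9 + 1·-1 = 9
  a_14 = -1·9 + 1·-17 + 1·2 + 1·-9 = -33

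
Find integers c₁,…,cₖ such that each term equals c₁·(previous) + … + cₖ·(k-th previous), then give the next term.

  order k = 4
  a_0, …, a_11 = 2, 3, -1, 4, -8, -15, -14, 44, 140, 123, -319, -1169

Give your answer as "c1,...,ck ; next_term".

  a_4 = 1·4 + -2·-1 + -4·3 + -1·2 = -8
  a_5 = 1·-8 + -2·4 + -4·-1 + -1·3 = -15
  a_6 = 1·-15 + -2·-8 + -4·4 + -1·-1 = -14
  a_7 = 1·-14 + -2·-15 + -4·-8 + -1·4 = 44
  a_8 = 1·44 + -2·-14 + -4·-15 + -1·-8 = 140
  a_9 = 1·140 + -2·44 + -4·-14 + -1·-15 = 123
  a_10 = 1·123 + -2·140 + -4·44 + -1·-14 = -319
  a_11 = 1·-319 + -2·123 + -4·140 + -1·44 = -1169
  a_12 = 1·-1169 + -2·-319 + -4·123 + -1·140 = -1163

1,-2,-4,-1 ; -1163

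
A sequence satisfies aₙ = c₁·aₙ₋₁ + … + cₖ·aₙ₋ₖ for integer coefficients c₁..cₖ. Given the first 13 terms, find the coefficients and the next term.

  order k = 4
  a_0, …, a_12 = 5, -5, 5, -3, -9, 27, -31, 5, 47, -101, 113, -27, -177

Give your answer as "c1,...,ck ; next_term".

-2,-3,-2,-2 ; 411

  a_4 = -2·-3 + -3·5 + -2·-5 + -2·5 = -9
  a_5 = -2·-9 + -3·-3 + -2·5 + -2·-5 = 27
  a_6 = -2·27 + -3·-9 + -2·-3 + -2·5 = -31
  a_7 = -2·-31 + -3·27 + -2·-9 + -2·-3 = 5
  a_8 = -2·5 + -3·-31 + -2·27 + -2·-9 = 47
  a_9 = -2·47 + -3·5 + -2·-31 + -2·27 = -101
  a_10 = -2·-101 + -3·47 + -2·5 + -2·-31 = 113
  a_11 = -2·113 + -3·-101 + -2·47 + -2·5 = -27
  a_12 = -2·-27 + -3·113 + -2·-101 + -2·47 = -177
  a_13 = -2·-177 + -3·-27 + -2·113 + -2·-101 = 411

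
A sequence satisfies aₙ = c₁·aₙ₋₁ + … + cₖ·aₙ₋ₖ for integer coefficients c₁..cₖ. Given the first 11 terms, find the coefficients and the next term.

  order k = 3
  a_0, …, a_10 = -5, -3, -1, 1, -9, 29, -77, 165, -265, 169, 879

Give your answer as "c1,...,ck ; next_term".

-4,-4,3 ; -4987

  a_3 = -4·-1 + -4·-3 + 3·-5 = 1
  a_4 = -4·1 + -4·-1 + 3·-3 = -9
  a_5 = -4·-9 + -4·1 + 3·-1 = 29
  a_6 = -4·29 + -4·-9 + 3·1 = -77
  a_7 = -4·-77 + -4·29 + 3·-9 = 165
  a_8 = -4·165 + -4·-77 + 3·29 = -265
  a_9 = -4·-265 + -4·165 + 3·-77 = 169
  a_10 = -4·169 + -4·-265 + 3·165 = 879
  a_11 = -4·879 + -4·169 + 3·-265 = -4987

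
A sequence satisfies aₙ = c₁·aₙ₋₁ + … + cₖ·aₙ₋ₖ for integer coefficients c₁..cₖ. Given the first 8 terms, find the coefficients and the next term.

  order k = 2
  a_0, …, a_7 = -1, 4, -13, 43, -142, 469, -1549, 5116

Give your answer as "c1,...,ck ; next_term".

-3,1 ; -16897

  a_2 = -3·4 + 1·-1 = -13
  a_3 = -3·-13 + 1·4 = 43
  a_4 = -3·43 + 1·-13 = -142
  a_5 = -3·-142 + 1·43 = 469
  a_6 = -3·469 + 1·-142 = -1549
  a_7 = -3·-1549 + 1·469 = 5116
  a_8 = -3·5116 + 1·-1549 = -16897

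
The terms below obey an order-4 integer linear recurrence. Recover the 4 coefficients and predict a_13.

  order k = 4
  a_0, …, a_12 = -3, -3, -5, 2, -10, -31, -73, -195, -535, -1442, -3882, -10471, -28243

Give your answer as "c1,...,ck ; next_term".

  a_4 = 2·2 + 1·-5 + 2·-3 + 1·-3 = -10
  a_5 = 2·-10 + 1·2 + 2·-5 + 1·-3 = -31
  a_6 = 2·-31 + 1·-10 + 2·2 + 1·-5 = -73
  a_7 = 2·-73 + 1·-31 + 2·-10 + 1·2 = -195
  a_8 = 2·-195 + 1·-73 + 2·-31 + 1·-10 = -535
  a_9 = 2·-535 + 1·-195 + 2·-73 + 1·-31 = -1442
  a_10 = 2·-1442 + 1·-535 + 2·-195 + 1·-73 = -3882
  a_11 = 2·-3882 + 1·-1442 + 2·-535 + 1·-195 = -10471
  a_12 = 2·-10471 + 1·-3882 + 2·-1442 + 1·-535 = -28243
  a_13 = 2·-28243 + 1·-10471 + 2·-3882 + 1·-1442 = -76163

2,1,2,1 ; -76163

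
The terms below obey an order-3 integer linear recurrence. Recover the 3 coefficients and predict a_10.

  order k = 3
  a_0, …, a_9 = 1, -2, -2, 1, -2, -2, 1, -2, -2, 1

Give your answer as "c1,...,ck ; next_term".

  a_3 = 0·-2 + 0·-2 + 1·1 = 1
  a_4 = 0·1 + 0·-2 + 1·-2 = -2
  a_5 = 0·-2 + 0·1 + 1·-2 = -2
  a_6 = 0·-2 + 0·-2 + 1·1 = 1
  a_7 = 0·1 + 0·-2 + 1·-2 = -2
  a_8 = 0·-2 + 0·1 + 1·-2 = -2
  a_9 = 0·-2 + 0·-2 + 1·1 = 1
  a_10 = 0·1 + 0·-2 + 1·-2 = -2

0,0,1 ; -2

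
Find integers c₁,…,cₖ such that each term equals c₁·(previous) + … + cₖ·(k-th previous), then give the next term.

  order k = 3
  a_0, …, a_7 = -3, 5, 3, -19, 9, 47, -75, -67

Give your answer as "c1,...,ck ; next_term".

0,-2,3 ; 291

  a_3 = 0·3 + -2·5 + 3·-3 = -19
  a_4 = 0·-19 + -2·3 + 3·5 = 9
  a_5 = 0·9 + -2·-19 + 3·3 = 47
  a_6 = 0·47 + -2·9 + 3·-19 = -75
  a_7 = 0·-75 + -2·47 + 3·9 = -67
  a_8 = 0·-67 + -2·-75 + 3·47 = 291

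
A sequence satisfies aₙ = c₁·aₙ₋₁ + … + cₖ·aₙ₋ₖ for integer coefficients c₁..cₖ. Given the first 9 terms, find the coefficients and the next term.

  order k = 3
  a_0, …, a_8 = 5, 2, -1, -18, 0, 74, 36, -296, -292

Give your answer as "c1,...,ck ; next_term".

  a_3 = 0·-1 + -4·2 + -2·5 = -18
  a_4 = 0·-18 + -4·-1 + -2·2 = 0
  a_5 = 0·0 + -4·-18 + -2·-1 = 74
  a_6 = 0·74 + -4·0 + -2·-18 = 36
  a_7 = 0·36 + -4·74 + -2·0 = -296
  a_8 = 0·-296 + -4·36 + -2·74 = -292
  a_9 = 0·-292 + -4·-296 + -2·36 = 1112

0,-4,-2 ; 1112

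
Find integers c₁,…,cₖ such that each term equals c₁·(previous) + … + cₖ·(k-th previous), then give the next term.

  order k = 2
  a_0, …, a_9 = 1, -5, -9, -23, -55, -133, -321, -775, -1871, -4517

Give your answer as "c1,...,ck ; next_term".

2,1 ; -10905

  a_2 = 2·-5 + 1·1 = -9
  a_3 = 2·-9 + 1·-5 = -23
  a_4 = 2·-23 + 1·-9 = -55
  a_5 = 2·-55 + 1·-23 = -133
  a_6 = 2·-133 + 1·-55 = -321
  a_7 = 2·-321 + 1·-133 = -775
  a_8 = 2·-775 + 1·-321 = -1871
  a_9 = 2·-1871 + 1·-775 = -4517
  a_10 = 2·-4517 + 1·-1871 = -10905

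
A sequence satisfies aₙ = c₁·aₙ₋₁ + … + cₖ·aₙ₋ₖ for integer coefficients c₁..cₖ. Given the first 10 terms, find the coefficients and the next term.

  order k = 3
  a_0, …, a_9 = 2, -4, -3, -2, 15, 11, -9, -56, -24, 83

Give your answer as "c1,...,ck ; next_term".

  a_3 = 0·-3 + -1·-4 + -3·2 = -2
  a_4 = 0·-2 + -1·-3 + -3·-4 = 15
  a_5 = 0·15 + -1·-2 + -3·-3 = 11
  a_6 = 0·11 + -1·15 + -3·-2 = -9
  a_7 = 0·-9 + -1·11 + -3·15 = -56
  a_8 = 0·-56 + -1·-9 + -3·11 = -24
  a_9 = 0·-24 + -1·-56 + -3·-9 = 83
  a_10 = 0·83 + -1·-24 + -3·-56 = 192

0,-1,-3 ; 192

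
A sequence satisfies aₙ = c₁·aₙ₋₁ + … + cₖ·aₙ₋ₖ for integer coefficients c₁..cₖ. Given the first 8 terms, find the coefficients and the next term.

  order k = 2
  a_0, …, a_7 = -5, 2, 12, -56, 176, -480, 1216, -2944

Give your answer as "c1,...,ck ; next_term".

  a_2 = -4·2 + -4·-5 = 12
  a_3 = -4·12 + -4·2 = -56
  a_4 = -4·-56 + -4·12 = 176
  a_5 = -4·176 + -4·-56 = -480
  a_6 = -4·-480 + -4·176 = 1216
  a_7 = -4·1216 + -4·-480 = -2944
  a_8 = -4·-2944 + -4·1216 = 6912

-4,-4 ; 6912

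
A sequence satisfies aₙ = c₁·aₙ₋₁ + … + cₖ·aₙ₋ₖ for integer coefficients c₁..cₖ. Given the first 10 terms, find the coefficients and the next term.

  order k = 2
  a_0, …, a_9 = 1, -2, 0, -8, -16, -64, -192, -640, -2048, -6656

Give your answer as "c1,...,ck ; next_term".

2,4 ; -21504

  a_2 = 2·-2 + 4·1 = 0
  a_3 = 2·0 + 4·-2 = -8
  a_4 = 2·-8 + 4·0 = -16
  a_5 = 2·-16 + 4·-8 = -64
  a_6 = 2·-64 + 4·-16 = -192
  a_7 = 2·-192 + 4·-64 = -640
  a_8 = 2·-640 + 4·-192 = -2048
  a_9 = 2·-2048 + 4·-640 = -6656
  a_10 = 2·-6656 + 4·-2048 = -21504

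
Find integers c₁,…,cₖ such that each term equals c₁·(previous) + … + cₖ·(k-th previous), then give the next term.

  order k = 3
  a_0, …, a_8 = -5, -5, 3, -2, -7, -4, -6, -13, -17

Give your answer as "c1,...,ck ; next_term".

  a_3 = 1·3 + 0·-5 + 1·-5 = -2
  a_4 = 1·-2 + 0·3 + 1·-5 = -7
  a_5 = 1·-7 + 0·-2 + 1·3 = -4
  a_6 = 1·-4 + 0·-7 + 1·-2 = -6
  a_7 = 1·-6 + 0·-4 + 1·-7 = -13
  a_8 = 1·-13 + 0·-6 + 1·-4 = -17
  a_9 = 1·-17 + 0·-13 + 1·-6 = -23

1,0,1 ; -23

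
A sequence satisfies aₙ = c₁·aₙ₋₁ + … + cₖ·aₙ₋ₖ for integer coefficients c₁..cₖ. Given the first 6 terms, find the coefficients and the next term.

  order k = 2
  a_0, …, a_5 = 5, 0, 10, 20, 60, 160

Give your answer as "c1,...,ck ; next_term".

  a_2 = 2·0 + 2·5 = 10
  a_3 = 2·10 + 2·0 = 20
  a_4 = 2·20 + 2·10 = 60
  a_5 = 2·60 + 2·20 = 160
  a_6 = 2·160 + 2·60 = 440

2,2 ; 440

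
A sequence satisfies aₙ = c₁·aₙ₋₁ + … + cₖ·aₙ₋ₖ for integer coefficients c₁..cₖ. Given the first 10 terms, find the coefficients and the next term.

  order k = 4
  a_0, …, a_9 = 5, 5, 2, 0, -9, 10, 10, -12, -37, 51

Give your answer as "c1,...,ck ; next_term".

  a_4 = -1·0 + -2·2 + -2·5 + 1·5 = -9
  a_5 = -1·-9 + -2·0 + -2·2 + 1·5 = 10
  a_6 = -1·10 + -2·-9 + -2·0 + 1·2 = 10
  a_7 = -1·10 + -2·10 + -2·-9 + 1·0 = -12
  a_8 = -1·-12 + -2·10 + -2·10 + 1·-9 = -37
  a_9 = -1·-37 + -2·-12 + -2·10 + 1·10 = 51
  a_10 = -1·51 + -2·-37 + -2·-12 + 1·10 = 57

-1,-2,-2,1 ; 57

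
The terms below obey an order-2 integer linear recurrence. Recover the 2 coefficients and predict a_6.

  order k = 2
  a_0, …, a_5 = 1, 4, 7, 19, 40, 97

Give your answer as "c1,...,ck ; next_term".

1,3 ; 217

  a_2 = 1·4 + 3·1 = 7
  a_3 = 1·7 + 3·4 = 19
  a_4 = 1·19 + 3·7 = 40
  a_5 = 1·40 + 3·19 = 97
  a_6 = 1·97 + 3·40 = 217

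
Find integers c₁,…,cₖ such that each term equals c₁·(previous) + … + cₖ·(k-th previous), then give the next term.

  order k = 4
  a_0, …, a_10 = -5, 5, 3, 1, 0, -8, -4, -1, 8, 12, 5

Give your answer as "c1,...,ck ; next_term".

0,0,-1,-1 ; -7

  a_4 = 0·1 + 0·3 + -1·5 + -1·-5 = 0
  a_5 = 0·0 + 0·1 + -1·3 + -1·5 = -8
  a_6 = 0·-8 + 0·0 + -1·1 + -1·3 = -4
  a_7 = 0·-4 + 0·-8 + -1·0 + -1·1 = -1
  a_8 = 0·-1 + 0·-4 + -1·-8 + -1·0 = 8
  a_9 = 0·8 + 0·-1 + -1·-4 + -1·-8 = 12
  a_10 = 0·12 + 0·8 + -1·-1 + -1·-4 = 5
  a_11 = 0·5 + 0·12 + -1·8 + -1·-1 = -7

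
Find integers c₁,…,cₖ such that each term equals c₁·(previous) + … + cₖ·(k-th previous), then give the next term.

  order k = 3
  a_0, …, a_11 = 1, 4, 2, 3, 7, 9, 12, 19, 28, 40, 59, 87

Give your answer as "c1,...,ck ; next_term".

  a_3 = 1·2 + 0·4 + 1·1 = 3
  a_4 = 1·3 + 0·2 + 1·4 = 7
  a_5 = 1·7 + 0·3 + 1·2 = 9
  a_6 = 1·9 + 0·7 + 1·3 = 12
  a_7 = 1·12 + 0·9 + 1·7 = 19
  a_8 = 1·19 + 0·12 + 1·9 = 28
  a_9 = 1·28 + 0·19 + 1·12 = 40
  a_10 = 1·40 + 0·28 + 1·19 = 59
  a_11 = 1·59 + 0·40 + 1·28 = 87
  a_12 = 1·87 + 0·59 + 1·40 = 127

1,0,1 ; 127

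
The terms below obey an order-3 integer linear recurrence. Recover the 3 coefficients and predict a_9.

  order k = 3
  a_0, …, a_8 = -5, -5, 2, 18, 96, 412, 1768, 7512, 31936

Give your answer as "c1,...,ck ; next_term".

  a_3 = 4·2 + 2·-5 + -4·-5 = 18
  a_4 = 4·18 + 2·2 + -4·-5 = 96
  a_5 = 4·96 + 2·18 + -4·2 = 412
  a_6 = 4·412 + 2·96 + -4·18 = 1768
  a_7 = 4·1768 + 2·412 + -4·96 = 7512
  a_8 = 4·7512 + 2·1768 + -4·412 = 31936
  a_9 = 4·31936 + 2·7512 + -4·1768 = 135696

4,2,-4 ; 135696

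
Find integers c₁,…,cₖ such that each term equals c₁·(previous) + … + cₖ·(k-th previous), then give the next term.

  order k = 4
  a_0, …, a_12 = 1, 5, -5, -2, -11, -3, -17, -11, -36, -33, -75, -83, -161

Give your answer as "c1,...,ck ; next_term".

  a_4 = 1·-2 + 1·-5 + -1·5 + 1·1 = -11
  a_5 = 1·-11 + 1·-2 + -1·-5 + 1·5 = -3
  a_6 = 1·-3 + 1·-11 + -1·-2 + 1·-5 = -17
  a_7 = 1·-17 + 1·-3 + -1·-11 + 1·-2 = -11
  a_8 = 1·-11 + 1·-17 + -1·-3 + 1·-11 = -36
  a_9 = 1·-36 + 1·-11 + -1·-17 + 1·-3 = -33
  a_10 = 1·-33 + 1·-36 + -1·-11 + 1·-17 = -75
  a_11 = 1·-75 + 1·-33 + -1·-36 + 1·-11 = -83
  a_12 = 1·-83 + 1·-75 + -1·-33 + 1·-36 = -161
  a_13 = 1·-161 + 1·-83 + -1·-75 + 1·-33 = -202

1,1,-1,1 ; -202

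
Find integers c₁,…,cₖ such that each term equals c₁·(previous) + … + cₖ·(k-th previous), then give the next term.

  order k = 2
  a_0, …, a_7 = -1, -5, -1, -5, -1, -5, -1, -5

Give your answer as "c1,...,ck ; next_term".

  a_2 = 0·-5 + 1·-1 = -1
  a_3 = 0·-1 + 1·-5 = -5
  a_4 = 0·-5 + 1·-1 = -1
  a_5 = 0·-1 + 1·-5 = -5
  a_6 = 0·-5 + 1·-1 = -1
  a_7 = 0·-1 + 1·-5 = -5
  a_8 = 0·-5 + 1·-1 = -1

0,1 ; -1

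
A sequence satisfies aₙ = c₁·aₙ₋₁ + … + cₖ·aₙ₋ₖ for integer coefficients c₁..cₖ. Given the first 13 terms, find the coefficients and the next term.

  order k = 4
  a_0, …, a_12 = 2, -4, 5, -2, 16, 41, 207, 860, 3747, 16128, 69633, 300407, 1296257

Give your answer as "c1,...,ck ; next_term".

4,2,-3,1 ; 5593071

  a_4 = 4·-2 + 2·5 + -3·-4 + 1·2 = 16
  a_5 = 4·16 + 2·-2 + -3·5 + 1·-4 = 41
  a_6 = 4·41 + 2·16 + -3·-2 + 1·5 = 207
  a_7 = 4·207 + 2·41 + -3·16 + 1·-2 = 860
  a_8 = 4·860 + 2·207 + -3·41 + 1·16 = 3747
  a_9 = 4·3747 + 2·860 + -3·207 + 1·41 = 16128
  a_10 = 4·16128 + 2·3747 + -3·860 + 1·207 = 69633
  a_11 = 4·69633 + 2·16128 + -3·3747 + 1·860 = 300407
  a_12 = 4·300407 + 2·69633 + -3·16128 + 1·3747 = 1296257
  a_13 = 4·1296257 + 2·300407 + -3·69633 + 1·16128 = 5593071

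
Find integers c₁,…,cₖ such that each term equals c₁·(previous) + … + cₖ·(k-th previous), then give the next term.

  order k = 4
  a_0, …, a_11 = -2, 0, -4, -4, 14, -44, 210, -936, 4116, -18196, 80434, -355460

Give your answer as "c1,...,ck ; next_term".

  a_4 = -4·-4 + 1·-4 + -4·0 + -1·-2 = 14
  a_5 = -4·14 + 1·-4 + -4·-4 + -1·0 = -44
  a_6 = -4·-44 + 1·14 + -4·-4 + -1·-4 = 210
  a_7 = -4·210 + 1·-44 + -4·14 + -1·-4 = -936
  a_8 = -4·-936 + 1·210 + -4·-44 + -1·14 = 4116
  a_9 = -4·4116 + 1·-936 + -4·210 + -1·-44 = -18196
  a_10 = -4·-18196 + 1·4116 + -4·-936 + -1·210 = 80434
  a_11 = -4·80434 + 1·-18196 + -4·4116 + -1·-936 = -355460
  a_12 = -4·-355460 + 1·80434 + -4·-18196 + -1·4116 = 1570942

-4,1,-4,-1 ; 1570942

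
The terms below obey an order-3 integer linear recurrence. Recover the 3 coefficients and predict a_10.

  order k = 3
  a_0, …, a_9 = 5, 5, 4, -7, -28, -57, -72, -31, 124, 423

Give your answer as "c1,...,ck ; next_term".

  a_3 = 2·4 + -1·5 + -2·5 = -7
  a_4 = 2·-7 + -1·4 + -2·5 = -28
  a_5 = 2·-28 + -1·-7 + -2·4 = -57
  a_6 = 2·-57 + -1·-28 + -2·-7 = -72
  a_7 = 2·-72 + -1·-57 + -2·-28 = -31
  a_8 = 2·-31 + -1·-72 + -2·-57 = 124
  a_9 = 2·124 + -1·-31 + -2·-72 = 423
  a_10 = 2·423 + -1·124 + -2·-31 = 784

2,-1,-2 ; 784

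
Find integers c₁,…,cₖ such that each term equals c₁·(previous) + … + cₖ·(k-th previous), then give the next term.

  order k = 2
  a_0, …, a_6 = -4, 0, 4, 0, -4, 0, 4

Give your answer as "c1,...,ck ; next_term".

  a_2 = 0·0 + -1·-4 = 4
  a_3 = 0·4 + -1·0 = 0
  a_4 = 0·0 + -1·4 = -4
  a_5 = 0·-4 + -1·0 = 0
  a_6 = 0·0 + -1·-4 = 4
  a_7 = 0·4 + -1·0 = 0

0,-1 ; 0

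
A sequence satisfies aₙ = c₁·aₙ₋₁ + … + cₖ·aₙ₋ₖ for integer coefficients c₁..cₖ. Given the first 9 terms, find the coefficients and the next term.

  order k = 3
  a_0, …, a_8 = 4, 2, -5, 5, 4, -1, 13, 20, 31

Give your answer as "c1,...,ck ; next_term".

1,1,2 ; 77

  a_3 = 1·-5 + 1·2 + 2·4 = 5
  a_4 = 1·5 + 1·-5 + 2·2 = 4
  a_5 = 1·4 + 1·5 + 2·-5 = -1
  a_6 = 1·-1 + 1·4 + 2·5 = 13
  a_7 = 1·13 + 1·-1 + 2·4 = 20
  a_8 = 1·20 + 1·13 + 2·-1 = 31
  a_9 = 1·31 + 1·20 + 2·13 = 77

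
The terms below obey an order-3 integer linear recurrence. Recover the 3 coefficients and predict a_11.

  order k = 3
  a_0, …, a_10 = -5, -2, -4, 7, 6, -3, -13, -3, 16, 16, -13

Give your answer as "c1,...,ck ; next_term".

0,-1,-1 ; -32

  a_3 = 0·-4 + -1·-2 + -1·-5 = 7
  a_4 = 0·7 + -1·-4 + -1·-2 = 6
  a_5 = 0·6 + -1·7 + -1·-4 = -3
  a_6 = 0·-3 + -1·6 + -1·7 = -13
  a_7 = 0·-13 + -1·-3 + -1·6 = -3
  a_8 = 0·-3 + -1·-13 + -1·-3 = 16
  a_9 = 0·16 + -1·-3 + -1·-13 = 16
  a_10 = 0·16 + -1·16 + -1·-3 = -13
  a_11 = 0·-13 + -1·16 + -1·16 = -32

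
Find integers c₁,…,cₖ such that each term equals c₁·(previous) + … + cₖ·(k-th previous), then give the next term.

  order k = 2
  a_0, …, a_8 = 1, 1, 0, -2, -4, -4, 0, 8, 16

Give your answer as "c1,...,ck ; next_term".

2,-2 ; 16

  a_2 = 2·1 + -2·1 = 0
  a_3 = 2·0 + -2·1 = -2
  a_4 = 2·-2 + -2·0 = -4
  a_5 = 2·-4 + -2·-2 = -4
  a_6 = 2·-4 + -2·-4 = 0
  a_7 = 2·0 + -2·-4 = 8
  a_8 = 2·8 + -2·0 = 16
  a_9 = 2·16 + -2·8 = 16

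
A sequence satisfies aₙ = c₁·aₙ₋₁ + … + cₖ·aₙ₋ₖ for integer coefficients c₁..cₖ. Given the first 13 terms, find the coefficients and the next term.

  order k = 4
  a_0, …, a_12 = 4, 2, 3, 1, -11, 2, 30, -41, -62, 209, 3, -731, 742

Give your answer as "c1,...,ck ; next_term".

0,-3,3,-2 ; 1784

  a_4 = 0·1 + -3·3 + 3·2 + -2·4 = -11
  a_5 = 0·-11 + -3·1 + 3·3 + -2·2 = 2
  a_6 = 0·2 + -3·-11 + 3·1 + -2·3 = 30
  a_7 = 0·30 + -3·2 + 3·-11 + -2·1 = -41
  a_8 = 0·-41 + -3·30 + 3·2 + -2·-11 = -62
  a_9 = 0·-62 + -3·-41 + 3·30 + -2·2 = 209
  a_10 = 0·209 + -3·-62 + 3·-41 + -2·30 = 3
  a_11 = 0·3 + -3·209 + 3·-62 + -2·-41 = -731
  a_12 = 0·-731 + -3·3 + 3·209 + -2·-62 = 742
  a_13 = 0·742 + -3·-731 + 3·3 + -2·209 = 1784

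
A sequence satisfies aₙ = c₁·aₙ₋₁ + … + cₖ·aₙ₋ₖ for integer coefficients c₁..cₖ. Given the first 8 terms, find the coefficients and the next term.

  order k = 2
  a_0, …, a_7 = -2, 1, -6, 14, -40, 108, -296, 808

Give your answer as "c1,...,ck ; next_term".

-2,2 ; -2208

  a_2 = -2·1 + 2·-2 = -6
  a_3 = -2·-6 + 2·1 = 14
  a_4 = -2·14 + 2·-6 = -40
  a_5 = -2·-40 + 2·14 = 108
  a_6 = -2·108 + 2·-40 = -296
  a_7 = -2·-296 + 2·108 = 808
  a_8 = -2·808 + 2·-296 = -2208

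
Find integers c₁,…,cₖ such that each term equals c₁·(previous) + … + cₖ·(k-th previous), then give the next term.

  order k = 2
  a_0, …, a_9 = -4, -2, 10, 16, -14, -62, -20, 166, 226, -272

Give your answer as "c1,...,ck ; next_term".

  a_2 = 1·-2 + -3·-4 = 10
  a_3 = 1·10 + -3·-2 = 16
  a_4 = 1·16 + -3·10 = -14
  a_5 = 1·-14 + -3·16 = -62
  a_6 = 1·-62 + -3·-14 = -20
  a_7 = 1·-20 + -3·-62 = 166
  a_8 = 1·166 + -3·-20 = 226
  a_9 = 1·226 + -3·166 = -272
  a_10 = 1·-272 + -3·226 = -950

1,-3 ; -950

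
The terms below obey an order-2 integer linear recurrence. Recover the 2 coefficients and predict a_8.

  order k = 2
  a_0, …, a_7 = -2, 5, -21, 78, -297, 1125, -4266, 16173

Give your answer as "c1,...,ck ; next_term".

-3,3 ; -61317

  a_2 = -3·5 + 3·-2 = -21
  a_3 = -3·-21 + 3·5 = 78
  a_4 = -3·78 + 3·-21 = -297
  a_5 = -3·-297 + 3·78 = 1125
  a_6 = -3·1125 + 3·-297 = -4266
  a_7 = -3·-4266 + 3·1125 = 16173
  a_8 = -3·16173 + 3·-4266 = -61317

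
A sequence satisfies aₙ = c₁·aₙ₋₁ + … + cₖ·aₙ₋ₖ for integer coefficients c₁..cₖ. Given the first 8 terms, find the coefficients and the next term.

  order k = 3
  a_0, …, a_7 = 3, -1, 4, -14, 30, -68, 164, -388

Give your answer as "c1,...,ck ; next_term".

  a_3 = -2·4 + 0·-1 + -2·3 = -14
  a_4 = -2·-14 + 0·4 + -2·-1 = 30
  a_5 = -2·30 + 0·-14 + -2·4 = -68
  a_6 = -2·-68 + 0·30 + -2·-14 = 164
  a_7 = -2·164 + 0·-68 + -2·30 = -388
  a_8 = -2·-388 + 0·164 + -2·-68 = 912

-2,0,-2 ; 912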